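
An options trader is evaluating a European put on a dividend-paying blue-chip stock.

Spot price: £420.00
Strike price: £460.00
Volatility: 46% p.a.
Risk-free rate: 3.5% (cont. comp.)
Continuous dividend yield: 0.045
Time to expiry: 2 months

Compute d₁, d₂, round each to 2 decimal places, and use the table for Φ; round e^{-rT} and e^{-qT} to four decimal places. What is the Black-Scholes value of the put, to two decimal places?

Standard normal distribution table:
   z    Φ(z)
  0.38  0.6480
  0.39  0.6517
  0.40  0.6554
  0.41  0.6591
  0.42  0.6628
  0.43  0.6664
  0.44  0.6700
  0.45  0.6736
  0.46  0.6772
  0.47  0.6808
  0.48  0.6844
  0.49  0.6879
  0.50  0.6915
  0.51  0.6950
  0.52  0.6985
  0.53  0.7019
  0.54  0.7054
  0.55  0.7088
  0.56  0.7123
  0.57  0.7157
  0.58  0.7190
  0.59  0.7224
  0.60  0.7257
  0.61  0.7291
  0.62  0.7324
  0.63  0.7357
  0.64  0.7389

£57.17

σ√T = 0.46·√0.1667 = 0.1878
d₁ = [ln(420/460) + (0.035 − 0.045 + 0.46²/2)·0.1667] / 0.1878 = [-0.0910 + 0.0160] / 0.1878 = -0.3994 → -0.40
d₂ = d₁ − σ√T = -0.3994 − 0.1878 = -0.5872 → -0.59
e^(−qT) = e^(−0.045·0.1667) = 0.9925;  e^(−rT) = e^(−0.035·0.1667) = 0.9942
P = 460·0.9942·N(0.59) − 420·0.9925·N(0.40) = 460·0.9942·0.7224 − 420·0.9925·0.6554 = 330.3766 − 273.2035 = 57.1731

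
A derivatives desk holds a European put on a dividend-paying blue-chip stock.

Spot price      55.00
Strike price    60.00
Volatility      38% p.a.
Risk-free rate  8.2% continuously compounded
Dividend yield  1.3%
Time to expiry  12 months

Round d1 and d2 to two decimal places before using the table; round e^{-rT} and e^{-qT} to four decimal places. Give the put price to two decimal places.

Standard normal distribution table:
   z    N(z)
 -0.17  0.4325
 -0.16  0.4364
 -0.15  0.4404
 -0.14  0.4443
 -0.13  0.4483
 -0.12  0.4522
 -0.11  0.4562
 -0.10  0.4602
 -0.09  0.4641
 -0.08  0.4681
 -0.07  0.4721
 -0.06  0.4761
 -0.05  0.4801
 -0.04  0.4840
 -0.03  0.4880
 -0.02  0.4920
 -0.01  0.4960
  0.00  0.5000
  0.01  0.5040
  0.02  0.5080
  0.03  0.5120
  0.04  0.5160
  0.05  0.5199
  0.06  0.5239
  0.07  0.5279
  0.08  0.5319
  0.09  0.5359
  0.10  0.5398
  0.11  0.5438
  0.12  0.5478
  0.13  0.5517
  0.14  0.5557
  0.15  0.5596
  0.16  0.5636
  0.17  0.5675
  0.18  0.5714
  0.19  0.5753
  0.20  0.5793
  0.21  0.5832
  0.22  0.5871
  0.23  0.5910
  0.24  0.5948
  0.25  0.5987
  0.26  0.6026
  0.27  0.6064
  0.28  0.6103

8.76

σ√T = 0.38·√1 = 0.3800
d₁ = [ln(55/60) + (0.082 − 0.013 + ½·0.38²)·1] / (σ√T) = (-0.0870 + 0.1412) / 0.3800 = 0.1426 ≈ 0.14
d₂ = 0.1426 − 0.3800 = -0.2374 ≈ -0.24
e^(−qT) = e^(−0.013·1) = 0.9871;  e^(−rT) = e^(−0.082·1) = 0.9213
N(−d₂) = N(0.24) = 0.5948;  N(−d₁) = N(-0.14) = 0.4443
P = 60·0.9213·0.5948 − 55·0.9871·0.4443 = 32.8794 − 24.1213 = 8.7581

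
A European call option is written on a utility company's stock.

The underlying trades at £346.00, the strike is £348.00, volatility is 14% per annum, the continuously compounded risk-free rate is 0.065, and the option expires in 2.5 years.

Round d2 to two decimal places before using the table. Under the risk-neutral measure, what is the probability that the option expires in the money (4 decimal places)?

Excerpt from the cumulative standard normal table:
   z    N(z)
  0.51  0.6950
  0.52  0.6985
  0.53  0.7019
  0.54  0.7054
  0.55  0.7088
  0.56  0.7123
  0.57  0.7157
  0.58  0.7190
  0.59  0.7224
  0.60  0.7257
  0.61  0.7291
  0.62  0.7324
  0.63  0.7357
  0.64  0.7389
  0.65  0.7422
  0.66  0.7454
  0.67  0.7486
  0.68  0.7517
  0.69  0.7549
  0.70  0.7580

σ√T = 0.14·√2.5 = 0.2214
d₁ = [ln(346/348) + (0.065 + 0.14²/2)·2.5] / 0.2214 = [-0.0058 + 0.1870] / 0.2214 = 0.8187 which rounds to 0.82
d₂ = d₁ − σ√T = 0.8187 − 0.2214 = 0.5974 which rounds to 0.60
Pr(exercise) under Q = N(d₂) = 0.7257

0.7257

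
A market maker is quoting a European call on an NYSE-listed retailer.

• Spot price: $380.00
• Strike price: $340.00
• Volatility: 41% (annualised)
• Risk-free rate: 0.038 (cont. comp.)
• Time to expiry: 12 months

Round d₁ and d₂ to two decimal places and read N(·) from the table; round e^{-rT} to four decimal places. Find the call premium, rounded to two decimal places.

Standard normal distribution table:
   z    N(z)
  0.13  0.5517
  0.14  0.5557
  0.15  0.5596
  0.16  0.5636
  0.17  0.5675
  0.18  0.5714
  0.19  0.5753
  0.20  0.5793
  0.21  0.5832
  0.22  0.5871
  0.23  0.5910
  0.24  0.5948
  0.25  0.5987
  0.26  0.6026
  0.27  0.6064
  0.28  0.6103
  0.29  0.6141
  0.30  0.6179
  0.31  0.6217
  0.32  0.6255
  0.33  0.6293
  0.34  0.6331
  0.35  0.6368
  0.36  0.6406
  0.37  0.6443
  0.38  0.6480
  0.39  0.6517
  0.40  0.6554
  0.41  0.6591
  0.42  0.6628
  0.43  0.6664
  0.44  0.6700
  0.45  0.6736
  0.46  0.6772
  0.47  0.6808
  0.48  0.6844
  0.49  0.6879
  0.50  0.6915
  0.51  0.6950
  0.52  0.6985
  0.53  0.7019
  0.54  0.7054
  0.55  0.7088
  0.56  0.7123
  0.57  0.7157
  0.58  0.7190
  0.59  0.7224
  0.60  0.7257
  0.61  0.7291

$87.49

σ√T = 0.41·√1 = 0.4100
d₁ = [ln(380/340) + (0.038 + 0.41²/2)·1] / 0.4100 = [0.1112 + 0.1220] / 0.4100 = 0.5690 → 0.57
d₂ = d₁ − σ√T = 0.5690 − 0.4100 = 0.1590 → 0.16
exp(−rT) = exp(−0.038·1) = 0.9627
N(d₁) = N(0.57) = 0.7157;  N(d₂) = N(0.16) = 0.5636
C = 380·0.7157 − 340·0.9627·0.5636 = 271.9660 − 184.4764 = 87.4896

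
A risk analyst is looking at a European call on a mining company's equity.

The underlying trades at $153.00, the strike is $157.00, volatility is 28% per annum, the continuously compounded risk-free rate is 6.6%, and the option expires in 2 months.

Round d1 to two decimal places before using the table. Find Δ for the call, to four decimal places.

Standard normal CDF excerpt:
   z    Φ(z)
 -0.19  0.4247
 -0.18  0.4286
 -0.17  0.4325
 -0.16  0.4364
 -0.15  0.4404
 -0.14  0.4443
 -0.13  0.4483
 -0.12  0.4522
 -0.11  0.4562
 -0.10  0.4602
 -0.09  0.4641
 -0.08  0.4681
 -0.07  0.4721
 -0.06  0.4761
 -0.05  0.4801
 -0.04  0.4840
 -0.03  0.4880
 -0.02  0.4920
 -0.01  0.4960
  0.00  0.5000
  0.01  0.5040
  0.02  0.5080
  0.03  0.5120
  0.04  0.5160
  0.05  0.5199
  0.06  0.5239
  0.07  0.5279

σ√T = 0.28·√0.1667 = 0.1143
d₁ = [ln(153/157) + (0.066 + ½·0.28²)·0.1667] / (σ√T) = (-0.0258 + 0.0175) / 0.1143 = -0.0724 → -0.07
N(d₁) = N(-0.07) = 0.4721
Δ_call = N(d₁) = 0.4721

0.4721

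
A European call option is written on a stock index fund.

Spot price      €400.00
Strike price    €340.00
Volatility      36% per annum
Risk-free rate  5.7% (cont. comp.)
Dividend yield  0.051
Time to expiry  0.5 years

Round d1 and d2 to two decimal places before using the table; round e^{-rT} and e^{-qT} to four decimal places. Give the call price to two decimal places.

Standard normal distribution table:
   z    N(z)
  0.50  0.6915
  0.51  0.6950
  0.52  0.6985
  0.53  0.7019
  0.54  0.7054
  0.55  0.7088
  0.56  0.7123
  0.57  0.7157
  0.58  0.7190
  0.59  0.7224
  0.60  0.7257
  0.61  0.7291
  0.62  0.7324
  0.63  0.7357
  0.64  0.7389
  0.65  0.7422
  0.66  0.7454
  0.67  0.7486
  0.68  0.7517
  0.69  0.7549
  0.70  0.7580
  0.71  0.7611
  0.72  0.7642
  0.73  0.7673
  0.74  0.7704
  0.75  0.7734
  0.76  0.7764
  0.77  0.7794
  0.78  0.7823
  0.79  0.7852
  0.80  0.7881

σ√T = 0.36 × 0.7071 = 0.2546
d₁ = [ln(400/340) + (0.057 − 0.051 + 0.36²/2)·0.5] / 0.2546 = [0.1625 + 0.0354] / 0.2546 = 0.7775 ≈ 0.78
d₂ = d₁ − σ√T = 0.7775 − 0.2546 = 0.5229 ≈ 0.52
exp(−qT) = exp(−0.051·0.5) = 0.9748;  exp(−rT) = exp(−0.057·0.5) = 0.9719
N(d₁) = N(0.78) = 0.7823;  N(d₂) = N(0.52) = 0.6985
C = 400·0.9748·0.7823 − 340·0.9719·0.6985 = 305.0344 − 230.8165 = 74.2179

€74.22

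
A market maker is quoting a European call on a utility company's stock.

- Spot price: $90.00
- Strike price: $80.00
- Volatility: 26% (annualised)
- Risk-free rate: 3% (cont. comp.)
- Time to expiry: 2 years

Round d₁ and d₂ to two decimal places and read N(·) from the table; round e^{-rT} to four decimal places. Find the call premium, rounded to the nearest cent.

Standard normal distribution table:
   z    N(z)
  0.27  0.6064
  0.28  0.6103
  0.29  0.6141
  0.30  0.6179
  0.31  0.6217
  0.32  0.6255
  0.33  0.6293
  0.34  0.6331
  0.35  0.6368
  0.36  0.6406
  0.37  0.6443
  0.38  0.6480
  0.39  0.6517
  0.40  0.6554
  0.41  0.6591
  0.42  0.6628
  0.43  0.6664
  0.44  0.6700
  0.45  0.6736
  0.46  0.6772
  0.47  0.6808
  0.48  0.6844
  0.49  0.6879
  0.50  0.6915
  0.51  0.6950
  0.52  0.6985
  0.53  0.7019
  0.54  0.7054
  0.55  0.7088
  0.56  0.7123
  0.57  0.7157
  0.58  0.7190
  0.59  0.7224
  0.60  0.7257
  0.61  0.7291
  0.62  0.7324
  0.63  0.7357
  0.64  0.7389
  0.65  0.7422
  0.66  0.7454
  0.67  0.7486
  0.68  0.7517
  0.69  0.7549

$20.82

T = 2;  σ√T = 0.3677
d₁ = [ln(90/80) + (0.03 + ½·0.26²)·2] / (σ√T) = (0.1178 + 0.1276) / 0.3677 = 0.6674 ≈ 0.67
d₂ = 0.6674 − 0.3677 = 0.2997 ≈ 0.30
e^(−rT) = e^(−0.03·2) = 0.9418
C = 90·N(0.67) − 80·0.9418·N(0.30) = 90·0.7486 − 80·0.9418·0.6179 = 67.3740 − 46.5551 = 20.8189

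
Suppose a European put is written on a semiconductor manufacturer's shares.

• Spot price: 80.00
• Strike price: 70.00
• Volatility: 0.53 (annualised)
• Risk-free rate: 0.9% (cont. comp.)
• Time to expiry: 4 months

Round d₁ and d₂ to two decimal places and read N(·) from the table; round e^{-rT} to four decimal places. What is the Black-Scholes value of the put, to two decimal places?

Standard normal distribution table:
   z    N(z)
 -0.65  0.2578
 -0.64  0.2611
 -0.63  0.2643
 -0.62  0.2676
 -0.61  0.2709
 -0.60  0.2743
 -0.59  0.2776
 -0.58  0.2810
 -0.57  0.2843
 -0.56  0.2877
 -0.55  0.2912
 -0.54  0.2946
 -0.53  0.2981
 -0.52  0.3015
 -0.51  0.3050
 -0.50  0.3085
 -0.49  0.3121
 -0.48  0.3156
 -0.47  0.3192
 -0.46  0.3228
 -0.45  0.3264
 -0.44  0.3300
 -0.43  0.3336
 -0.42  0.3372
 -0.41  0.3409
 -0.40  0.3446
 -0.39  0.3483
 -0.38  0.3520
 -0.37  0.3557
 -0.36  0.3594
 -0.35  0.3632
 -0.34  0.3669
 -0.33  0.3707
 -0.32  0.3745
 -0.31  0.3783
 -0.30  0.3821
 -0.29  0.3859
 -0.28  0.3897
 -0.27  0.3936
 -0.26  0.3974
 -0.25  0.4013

σ√T = 0.53·√0.3333 = 0.3060
d₁ = [ln(80/70) + (0.009 + 0.53²/2)·0.3333] / 0.3060 = [0.1335 + 0.0498] / 0.3060 = 0.5992 which rounds to 0.60
d₂ = d₁ − σ√T = 0.5992 − 0.3060 = 0.2932 which rounds to 0.29
exp(−rT) = exp(−0.009·0.3333) = 0.9970
P = 70·0.9970·N(-0.29) − 80·N(-0.60) = 70·0.9970·0.3859 − 80·0.2743 = 26.9320 − 21.9440 = 4.9880

4.99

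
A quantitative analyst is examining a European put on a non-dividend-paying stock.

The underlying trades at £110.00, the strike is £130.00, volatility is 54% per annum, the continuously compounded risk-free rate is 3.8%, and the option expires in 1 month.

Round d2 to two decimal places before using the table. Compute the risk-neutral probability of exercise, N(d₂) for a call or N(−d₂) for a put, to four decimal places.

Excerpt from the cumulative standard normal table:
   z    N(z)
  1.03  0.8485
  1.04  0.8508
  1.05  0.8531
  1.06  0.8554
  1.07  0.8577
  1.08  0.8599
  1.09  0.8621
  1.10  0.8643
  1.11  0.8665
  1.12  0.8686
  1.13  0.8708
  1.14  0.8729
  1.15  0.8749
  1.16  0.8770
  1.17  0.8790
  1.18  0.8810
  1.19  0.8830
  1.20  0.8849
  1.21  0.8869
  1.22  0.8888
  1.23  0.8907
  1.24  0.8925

σ√T = 0.54 × 0.2887 = 0.1559
d₁ = [ln(110/130) + (0.038 + ½·0.54²)·0.08333] / (σ√T) = (-0.1671 + 0.0153) / 0.1559 = -0.9734 ⇒ -0.97
d₂ = -0.9734 − 0.1559 = -1.1293 ⇒ -1.13
Risk-neutral Pr[S_T < K] = N(−d₂) = N(1.13) = 0.8708

0.8708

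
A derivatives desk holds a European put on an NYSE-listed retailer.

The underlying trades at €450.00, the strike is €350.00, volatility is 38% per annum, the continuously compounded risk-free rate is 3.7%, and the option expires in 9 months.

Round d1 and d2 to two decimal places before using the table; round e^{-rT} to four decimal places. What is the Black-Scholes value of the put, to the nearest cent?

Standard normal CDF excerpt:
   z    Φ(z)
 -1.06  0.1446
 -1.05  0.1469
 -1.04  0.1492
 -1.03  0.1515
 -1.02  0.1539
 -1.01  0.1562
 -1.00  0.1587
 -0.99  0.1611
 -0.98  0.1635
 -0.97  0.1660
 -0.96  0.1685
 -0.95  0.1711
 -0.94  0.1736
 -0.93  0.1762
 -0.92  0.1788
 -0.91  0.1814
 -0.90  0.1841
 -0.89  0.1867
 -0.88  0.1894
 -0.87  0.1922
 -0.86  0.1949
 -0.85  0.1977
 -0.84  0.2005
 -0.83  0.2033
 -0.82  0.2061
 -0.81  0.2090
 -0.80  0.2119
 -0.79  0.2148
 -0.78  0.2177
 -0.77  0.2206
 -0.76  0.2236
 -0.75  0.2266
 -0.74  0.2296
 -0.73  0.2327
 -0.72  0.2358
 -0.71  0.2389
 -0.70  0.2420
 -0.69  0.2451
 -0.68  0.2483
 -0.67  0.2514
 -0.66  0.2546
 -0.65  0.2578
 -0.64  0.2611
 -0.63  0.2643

σ√T = 0.38·√0.75 = 0.3291
d₁ = [ln(450/350) + (0.037 + 0.38²/2)·0.75] / 0.3291 = [0.2513 + 0.0819] / 0.3291 = 1.0125 → 1.01
d₂ = d₁ − σ√T = 1.0125 − 0.3291 = 0.6834 → 0.68
exp(−rT) = exp(−0.037·0.75) = 0.9726
P = 350·0.9726·N(-0.68) − 450·N(-1.01) = 350·0.9726·0.2483 − 450·0.1562 = 84.5238 − 70.2900 = 14.2338

€14.23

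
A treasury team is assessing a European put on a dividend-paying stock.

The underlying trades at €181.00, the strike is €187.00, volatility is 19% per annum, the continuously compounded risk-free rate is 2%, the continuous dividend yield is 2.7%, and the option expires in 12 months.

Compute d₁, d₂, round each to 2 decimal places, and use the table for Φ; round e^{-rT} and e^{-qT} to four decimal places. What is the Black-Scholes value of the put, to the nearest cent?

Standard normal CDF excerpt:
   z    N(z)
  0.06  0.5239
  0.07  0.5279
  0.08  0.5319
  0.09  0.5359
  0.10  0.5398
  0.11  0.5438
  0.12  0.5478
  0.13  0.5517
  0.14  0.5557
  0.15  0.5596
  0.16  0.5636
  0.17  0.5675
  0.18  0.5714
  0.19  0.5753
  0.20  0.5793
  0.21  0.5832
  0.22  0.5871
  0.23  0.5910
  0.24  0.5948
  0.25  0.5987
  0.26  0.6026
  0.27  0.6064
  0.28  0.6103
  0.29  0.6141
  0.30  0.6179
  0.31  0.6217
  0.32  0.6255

€17.45

σ√T = 0.19·√1 = 0.1900
d₁ = [ln(181/187) + (0.02 − 0.027 + 0.19²/2)·1] / 0.1900 = [-0.0326 + 0.0111] / 0.1900 = -0.1135 which rounds to -0.11
d₂ = d₁ − σ√T = -0.1135 − 0.1900 = -0.3035 which rounds to -0.30
e^(−qT) = e^(−0.027·1) = 0.9734;  e^(−rT) = e^(−0.02·1) = 0.9802
N(−d₂) = N(0.30) = 0.6179;  N(−d₁) = N(0.11) = 0.5438
P = 187·0.9802·0.6179 − 181·0.9734·0.5438 = 113.2595 − 95.8096 = 17.4498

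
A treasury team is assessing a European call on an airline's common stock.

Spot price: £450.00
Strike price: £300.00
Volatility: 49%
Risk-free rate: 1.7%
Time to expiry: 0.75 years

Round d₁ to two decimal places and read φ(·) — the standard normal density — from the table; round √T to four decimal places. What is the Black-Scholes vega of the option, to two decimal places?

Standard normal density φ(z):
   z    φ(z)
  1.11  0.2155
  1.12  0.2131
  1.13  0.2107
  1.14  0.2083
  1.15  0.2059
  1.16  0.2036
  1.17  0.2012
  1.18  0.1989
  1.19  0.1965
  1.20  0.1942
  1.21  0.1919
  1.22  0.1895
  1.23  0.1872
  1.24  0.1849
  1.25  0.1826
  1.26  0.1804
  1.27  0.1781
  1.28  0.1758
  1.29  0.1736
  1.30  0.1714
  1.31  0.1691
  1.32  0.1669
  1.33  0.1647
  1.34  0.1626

σ√T = 0.49 × 0.8660 = 0.4244
d₁ = [ln(450/300) + (0.017 + ½·0.49²)·0.75] / (σ√T) = (0.4055 + 0.1028) / 0.4244 = 1.1977 ≈ 1.20
√T = √0.75 = 0.8660
φ(d₁) = φ(1.20) = 0.1942
vega = S·φ(d₁)·√T = 450·0.1942·0.8660 = 75.6797

75.68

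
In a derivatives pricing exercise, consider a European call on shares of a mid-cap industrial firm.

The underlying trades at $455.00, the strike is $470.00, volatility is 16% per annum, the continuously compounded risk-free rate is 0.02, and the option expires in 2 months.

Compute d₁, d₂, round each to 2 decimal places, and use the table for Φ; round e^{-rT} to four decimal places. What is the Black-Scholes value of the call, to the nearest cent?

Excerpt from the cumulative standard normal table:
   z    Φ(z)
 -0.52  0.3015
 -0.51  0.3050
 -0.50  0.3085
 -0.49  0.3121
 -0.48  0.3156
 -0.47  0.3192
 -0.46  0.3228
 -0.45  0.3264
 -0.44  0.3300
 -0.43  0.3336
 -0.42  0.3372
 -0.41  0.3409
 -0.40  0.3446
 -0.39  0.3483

$7.27

T = 0.1667;  σ√T = 0.0653
d₁ = [ln(455/470) + (0.02 + ½·0.16²)·0.1667] / (σ√T) = (-0.0324 + 0.0055) / 0.0653 = -0.4129 → -0.41
d₂ = -0.4129 − 0.0653 = -0.4782 → -0.48
exp(−rT) = exp(−0.02·0.1667) = 0.9967
C = 455·N(-0.41) − 470·0.9967·N(-0.48) = 455·0.3409 − 470·0.9967·0.3156 = 155.1095 − 147.8425 = 7.2670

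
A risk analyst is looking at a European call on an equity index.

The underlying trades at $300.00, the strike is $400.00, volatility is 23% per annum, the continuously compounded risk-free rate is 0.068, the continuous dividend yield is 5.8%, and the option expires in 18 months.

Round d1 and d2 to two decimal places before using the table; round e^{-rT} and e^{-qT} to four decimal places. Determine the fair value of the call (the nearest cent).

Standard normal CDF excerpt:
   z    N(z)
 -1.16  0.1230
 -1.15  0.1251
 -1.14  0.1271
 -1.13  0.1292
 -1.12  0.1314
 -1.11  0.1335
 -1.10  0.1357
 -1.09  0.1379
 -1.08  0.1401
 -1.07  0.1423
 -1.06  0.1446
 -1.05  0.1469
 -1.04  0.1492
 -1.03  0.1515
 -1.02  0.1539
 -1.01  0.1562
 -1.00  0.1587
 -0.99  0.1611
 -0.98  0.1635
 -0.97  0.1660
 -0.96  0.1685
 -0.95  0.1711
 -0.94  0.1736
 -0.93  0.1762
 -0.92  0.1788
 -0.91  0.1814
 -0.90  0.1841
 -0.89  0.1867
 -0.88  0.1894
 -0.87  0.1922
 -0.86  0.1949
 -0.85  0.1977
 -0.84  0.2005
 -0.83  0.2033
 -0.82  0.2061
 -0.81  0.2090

$7.69

σ√T = 0.23 × 1.2247 = 0.2817
d₁ = [ln(300/400) + (0.068 − 0.058 + ½·0.23²)·1.5] / (σ√T) = (-0.2877 + 0.0547) / 0.2817 = -0.8272 ≈ -0.83
d₂ = -0.8272 − 0.2817 = -1.1089 ≈ -1.11
e^(−qT) = e^(−0.058·1.5) = 0.9167;  e^(−rT) = e^(−0.068·1.5) = 0.9030
C = 300·0.9167·N(-0.83) − 400·0.9030·N(-1.11) = 300·0.9167·0.2033 − 400·0.9030·0.1335 = 55.9095 − 48.2202 = 7.6893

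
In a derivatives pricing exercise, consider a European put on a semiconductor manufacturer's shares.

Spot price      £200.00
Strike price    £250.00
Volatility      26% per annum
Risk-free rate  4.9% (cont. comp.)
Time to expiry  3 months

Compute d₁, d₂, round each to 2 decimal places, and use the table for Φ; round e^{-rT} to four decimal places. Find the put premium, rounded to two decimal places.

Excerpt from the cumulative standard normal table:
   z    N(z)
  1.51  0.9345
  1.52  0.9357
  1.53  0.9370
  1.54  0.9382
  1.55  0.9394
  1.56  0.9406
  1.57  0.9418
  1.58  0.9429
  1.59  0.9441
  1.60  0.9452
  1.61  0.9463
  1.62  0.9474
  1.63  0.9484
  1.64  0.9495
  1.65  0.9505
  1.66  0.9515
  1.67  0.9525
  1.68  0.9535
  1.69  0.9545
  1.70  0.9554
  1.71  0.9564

σ√T = 0.26 × 0.5000 = 0.1300
d₁ = [ln(200/250) + (0.049 + 0.26²/2)·0.25] / 0.1300 = [-0.2231 + 0.0207] / 0.1300 = -1.5573 → -1.56
d₂ = d₁ − σ√T = -1.5573 − 0.1300 = -1.6873 → -1.69
e^(−rT) = e^(−0.049·0.25) = 0.9878
N(−d₂) = N(1.69) = 0.9545;  N(−d₁) = N(1.56) = 0.9406
P = 250·0.9878·0.9545 − 200·0.9406 = 235.7138 − 188.1200 = 47.5938

£47.59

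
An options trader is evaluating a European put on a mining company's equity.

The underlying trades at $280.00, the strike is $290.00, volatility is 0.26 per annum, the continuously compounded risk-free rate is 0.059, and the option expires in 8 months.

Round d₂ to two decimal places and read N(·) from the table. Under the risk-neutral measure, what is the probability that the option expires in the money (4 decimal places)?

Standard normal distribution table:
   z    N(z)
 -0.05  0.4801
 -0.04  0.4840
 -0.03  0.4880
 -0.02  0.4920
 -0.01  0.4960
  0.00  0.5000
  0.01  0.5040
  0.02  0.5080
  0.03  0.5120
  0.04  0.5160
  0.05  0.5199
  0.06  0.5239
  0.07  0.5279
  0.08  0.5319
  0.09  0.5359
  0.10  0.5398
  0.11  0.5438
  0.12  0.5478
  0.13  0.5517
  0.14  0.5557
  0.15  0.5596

T = 0.6667;  σ√T = 0.2123
d₁ = [ln(280/290) + (0.059 + ½·0.26²)·0.6667] / (σ√T) = (-0.0351 + 0.0619) / 0.2123 = 0.1261 ⇒ 0.13
d₂ = 0.1261 − 0.2123 = -0.0862 ⇒ -0.09
Pr(exercise) under Q = N(−d₂) = N(0.09) = 0.5359

0.5359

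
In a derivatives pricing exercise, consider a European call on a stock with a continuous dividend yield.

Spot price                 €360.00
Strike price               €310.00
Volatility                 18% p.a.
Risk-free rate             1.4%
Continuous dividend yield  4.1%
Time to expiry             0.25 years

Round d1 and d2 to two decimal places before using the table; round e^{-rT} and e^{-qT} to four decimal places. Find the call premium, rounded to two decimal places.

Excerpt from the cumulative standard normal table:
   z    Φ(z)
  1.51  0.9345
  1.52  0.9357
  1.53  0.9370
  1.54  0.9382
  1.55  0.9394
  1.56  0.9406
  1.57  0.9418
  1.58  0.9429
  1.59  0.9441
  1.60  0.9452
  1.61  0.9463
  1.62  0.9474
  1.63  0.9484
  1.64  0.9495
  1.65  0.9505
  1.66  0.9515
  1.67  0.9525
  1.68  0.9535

σ√T = 0.18 × 0.5000 = 0.0900
d₁ = [ln(360/310) + (0.014 − 0.041 + ½·0.18²)·0.25] / (σ√T) = (0.1495 − 0.0027) / 0.0900 = 1.6315 ⇒ 1.63
d₂ = 1.6315 − 0.0900 = 1.5415 ⇒ 1.54
e^(−qT) = e^(−0.041·0.25) = 0.9898;  e^(−rT) = e^(−0.014·0.25) = 0.9965
C = 360·0.9898·N(1.63) − 310·0.9965·N(1.54) = 360·0.9898·0.9484 − 310·0.9965·0.9382 = 337.9415 − 289.8241 = 48.1174

€48.12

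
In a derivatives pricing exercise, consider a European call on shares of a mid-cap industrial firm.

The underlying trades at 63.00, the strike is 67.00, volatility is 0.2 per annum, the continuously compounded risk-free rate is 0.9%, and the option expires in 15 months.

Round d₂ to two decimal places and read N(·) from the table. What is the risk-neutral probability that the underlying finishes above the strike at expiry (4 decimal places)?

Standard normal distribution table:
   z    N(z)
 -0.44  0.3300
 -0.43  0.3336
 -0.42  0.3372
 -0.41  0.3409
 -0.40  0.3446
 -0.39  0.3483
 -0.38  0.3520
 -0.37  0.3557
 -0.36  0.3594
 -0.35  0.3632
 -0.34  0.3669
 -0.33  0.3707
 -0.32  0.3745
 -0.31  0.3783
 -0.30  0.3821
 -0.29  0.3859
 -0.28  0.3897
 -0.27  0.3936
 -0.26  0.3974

T = 1.25;  σ√T = 0.2236
ln(S/K) + (r + σ²/2)T = ln(63/67) + (0.009 + 0.2²/2)·1.25 = -0.0616 + 0.0363 = -0.0253
d₁ = -0.0253 / 0.2236 = -0.1132 ⇒ -0.11
d₂ = d₁ − σ√T = -0.1132 − 0.2236 = -0.3368 ⇒ -0.34
Risk-neutral Pr[S_T > K] = N(d₂) = N(-0.34) = 0.3669

0.3669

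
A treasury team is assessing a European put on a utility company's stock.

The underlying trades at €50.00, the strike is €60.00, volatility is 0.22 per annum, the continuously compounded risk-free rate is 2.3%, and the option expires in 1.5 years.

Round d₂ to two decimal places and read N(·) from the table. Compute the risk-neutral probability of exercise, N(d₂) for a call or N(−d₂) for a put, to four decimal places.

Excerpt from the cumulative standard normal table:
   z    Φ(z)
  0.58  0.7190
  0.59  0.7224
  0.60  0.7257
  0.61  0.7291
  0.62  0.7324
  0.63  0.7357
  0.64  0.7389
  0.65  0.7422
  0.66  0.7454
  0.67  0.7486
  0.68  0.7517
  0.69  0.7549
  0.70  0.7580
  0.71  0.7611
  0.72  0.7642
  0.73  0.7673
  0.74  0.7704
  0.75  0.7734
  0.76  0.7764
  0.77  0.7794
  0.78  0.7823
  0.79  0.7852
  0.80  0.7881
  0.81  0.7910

T = 1.5;  σ√T = 0.2694
ln(S/K) + (r + σ²/2)T = ln(50/60) + (0.023 + 0.22²/2)·1.5 = -0.1823 + 0.0708 = -0.1115
d₁ = -0.1115 / 0.2694 = -0.4139 → -0.41
d₂ = d₁ − σ√T = -0.4139 − 0.2694 = -0.6833 → -0.68
Risk-neutral Pr[S_T < K] = N(−d₂) = N(0.68) = 0.7517

0.7517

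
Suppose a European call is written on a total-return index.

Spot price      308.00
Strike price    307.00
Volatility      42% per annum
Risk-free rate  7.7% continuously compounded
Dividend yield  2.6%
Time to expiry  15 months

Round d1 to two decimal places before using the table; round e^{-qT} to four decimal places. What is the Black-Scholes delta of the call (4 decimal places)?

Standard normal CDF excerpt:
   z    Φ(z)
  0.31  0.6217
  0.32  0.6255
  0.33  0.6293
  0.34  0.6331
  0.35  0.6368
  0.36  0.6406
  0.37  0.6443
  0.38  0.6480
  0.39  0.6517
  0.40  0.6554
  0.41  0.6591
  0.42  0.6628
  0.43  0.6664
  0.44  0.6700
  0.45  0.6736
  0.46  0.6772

0.6273

σ√T = 0.42·√1.25 = 0.4696
d₁ = [ln(308/307) + (0.077 − 0.026 + 0.42²/2)·1.25] / 0.4696 = [0.0033 + 0.1740] / 0.4696 = 0.3775 ≈ 0.38
N(d₁) = N(0.38) = 0.6480
Δ_call = exp(−qT)·N(d₁) = 0.9680·0.6480 = 0.6273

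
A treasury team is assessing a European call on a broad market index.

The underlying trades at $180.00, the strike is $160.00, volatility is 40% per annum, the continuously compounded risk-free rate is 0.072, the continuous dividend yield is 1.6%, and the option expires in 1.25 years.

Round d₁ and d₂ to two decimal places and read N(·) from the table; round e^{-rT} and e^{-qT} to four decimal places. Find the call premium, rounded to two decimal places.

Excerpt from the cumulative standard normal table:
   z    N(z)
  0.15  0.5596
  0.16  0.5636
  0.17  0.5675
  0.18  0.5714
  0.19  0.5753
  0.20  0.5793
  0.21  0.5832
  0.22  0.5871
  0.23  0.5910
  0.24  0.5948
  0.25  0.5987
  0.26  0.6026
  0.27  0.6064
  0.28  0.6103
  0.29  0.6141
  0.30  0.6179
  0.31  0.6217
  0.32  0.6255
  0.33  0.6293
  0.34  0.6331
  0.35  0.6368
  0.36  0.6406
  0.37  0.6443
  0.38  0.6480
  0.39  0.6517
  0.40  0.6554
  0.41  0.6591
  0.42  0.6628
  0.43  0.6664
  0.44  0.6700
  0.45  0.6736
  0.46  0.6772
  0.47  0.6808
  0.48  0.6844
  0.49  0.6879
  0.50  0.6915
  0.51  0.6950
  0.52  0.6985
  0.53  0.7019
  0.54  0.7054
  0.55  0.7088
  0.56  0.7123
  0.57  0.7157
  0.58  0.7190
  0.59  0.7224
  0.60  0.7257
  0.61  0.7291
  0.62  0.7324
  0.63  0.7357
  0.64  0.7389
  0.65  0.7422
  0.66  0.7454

σ√T = 0.4 × 1.1180 = 0.4472
ln(S/K) + (r − q + σ²/2)T = ln(180/160) + (0.072 − 0.016 + 0.4²/2)·1.25 = 0.1178 + 0.1700 = 0.2878
d₁ = 0.2878 / 0.4472 = 0.6435 ≈ 0.64
d₂ = d₁ − σ√T = 0.6435 − 0.4472 = 0.1963 ≈ 0.20
exp(−qT) = exp(−0.016·1.25) = 0.9802;  exp(−rT) = exp(−0.072·1.25) = 0.9139
N(d₁) = N(0.64) = 0.7389;  N(d₂) = N(0.20) = 0.5793
C = 180·0.9802·0.7389 − 160·0.9139·0.5793 = 130.3686 − 84.7076 = 45.6610

$45.66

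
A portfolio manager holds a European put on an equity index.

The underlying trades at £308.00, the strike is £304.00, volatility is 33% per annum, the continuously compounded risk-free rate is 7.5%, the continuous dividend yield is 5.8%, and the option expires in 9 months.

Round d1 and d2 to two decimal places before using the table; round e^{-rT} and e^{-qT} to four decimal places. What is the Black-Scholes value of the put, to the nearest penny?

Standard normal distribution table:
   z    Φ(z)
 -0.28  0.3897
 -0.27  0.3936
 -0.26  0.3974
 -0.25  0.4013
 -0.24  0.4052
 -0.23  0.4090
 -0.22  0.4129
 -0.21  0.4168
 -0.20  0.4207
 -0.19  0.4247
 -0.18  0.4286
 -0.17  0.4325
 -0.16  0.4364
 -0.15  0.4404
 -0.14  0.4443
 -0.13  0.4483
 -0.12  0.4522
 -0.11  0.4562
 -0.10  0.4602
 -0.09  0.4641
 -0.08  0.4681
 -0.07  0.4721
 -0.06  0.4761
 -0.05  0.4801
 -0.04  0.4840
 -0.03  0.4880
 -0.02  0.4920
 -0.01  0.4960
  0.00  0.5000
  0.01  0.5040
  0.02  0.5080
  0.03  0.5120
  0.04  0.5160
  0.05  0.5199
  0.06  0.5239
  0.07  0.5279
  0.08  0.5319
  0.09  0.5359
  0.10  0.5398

£28.80

σ√T = 0.33·√0.75 = 0.2858
d₁ = [ln(308/304) + (0.075 − 0.058 + ½·0.33²)·0.75] / (σ√T) = (0.0131 + 0.0536) / 0.2858 = 0.2332 which rounds to 0.23
d₂ = 0.2332 − 0.2858 = -0.0525 which rounds to -0.05
exp(−qT) = exp(−0.058·0.75) = 0.9574;  exp(−rT) = exp(−0.075·0.75) = 0.9453
N(−d₂) = N(0.05) = 0.5199;  N(−d₁) = N(-0.23) = 0.4090
P = 304·0.9453·0.5199 − 308·0.9574·0.4090 = 149.4043 − 120.6056 = 28.7987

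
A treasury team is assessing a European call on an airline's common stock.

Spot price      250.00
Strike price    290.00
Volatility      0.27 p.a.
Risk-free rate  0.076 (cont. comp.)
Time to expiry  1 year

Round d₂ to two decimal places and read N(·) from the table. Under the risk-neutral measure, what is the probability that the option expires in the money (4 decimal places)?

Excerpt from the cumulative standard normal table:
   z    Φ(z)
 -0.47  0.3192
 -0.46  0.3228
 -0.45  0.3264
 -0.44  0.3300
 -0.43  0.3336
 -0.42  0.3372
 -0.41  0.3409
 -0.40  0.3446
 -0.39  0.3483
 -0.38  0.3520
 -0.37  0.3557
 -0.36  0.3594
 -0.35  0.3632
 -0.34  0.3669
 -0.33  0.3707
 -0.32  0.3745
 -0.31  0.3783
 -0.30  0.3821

0.3446

σ√T = 0.27 × 1.0000 = 0.2700
d₁ = [ln(250/290) + (0.076 + 0.27²/2)·1] / 0.2700 = [-0.1484 + 0.1124] / 0.2700 = -0.1332 ≈ -0.13
d₂ = d₁ − σ√T = -0.1332 − 0.2700 = -0.4032 ≈ -0.40
Risk-neutral Pr[S_T > K] = N(d₂) = N(-0.40) = 0.3446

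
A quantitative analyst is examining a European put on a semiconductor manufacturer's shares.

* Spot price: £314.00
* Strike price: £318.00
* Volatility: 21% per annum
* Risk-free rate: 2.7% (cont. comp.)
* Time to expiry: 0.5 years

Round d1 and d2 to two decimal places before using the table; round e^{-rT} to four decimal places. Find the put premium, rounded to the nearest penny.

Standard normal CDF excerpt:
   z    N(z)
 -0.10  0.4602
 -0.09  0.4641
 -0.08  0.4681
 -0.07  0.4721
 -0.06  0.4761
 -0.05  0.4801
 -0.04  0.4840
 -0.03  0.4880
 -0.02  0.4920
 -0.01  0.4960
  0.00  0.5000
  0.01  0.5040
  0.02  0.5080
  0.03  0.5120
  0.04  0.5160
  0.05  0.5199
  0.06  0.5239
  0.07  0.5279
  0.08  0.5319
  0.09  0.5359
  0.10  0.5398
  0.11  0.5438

£18.64

σ√T = 0.21 × 0.7071 = 0.1485
d₁ = [ln(314/318) + (0.027 + 0.21²/2)·0.5] / 0.1485 = [-0.0127 + 0.0245] / 0.1485 = 0.0799 which rounds to 0.08
d₂ = d₁ − σ√T = 0.0799 − 0.1485 = -0.0686 which rounds to -0.07
e^(−rT) = e^(−0.027·0.5) = 0.9866
N(−d₂) = N(0.07) = 0.5279;  N(−d₁) = N(-0.08) = 0.4681
P = 318·0.9866·0.5279 − 314·0.4681 = 165.6227 − 146.9834 = 18.6393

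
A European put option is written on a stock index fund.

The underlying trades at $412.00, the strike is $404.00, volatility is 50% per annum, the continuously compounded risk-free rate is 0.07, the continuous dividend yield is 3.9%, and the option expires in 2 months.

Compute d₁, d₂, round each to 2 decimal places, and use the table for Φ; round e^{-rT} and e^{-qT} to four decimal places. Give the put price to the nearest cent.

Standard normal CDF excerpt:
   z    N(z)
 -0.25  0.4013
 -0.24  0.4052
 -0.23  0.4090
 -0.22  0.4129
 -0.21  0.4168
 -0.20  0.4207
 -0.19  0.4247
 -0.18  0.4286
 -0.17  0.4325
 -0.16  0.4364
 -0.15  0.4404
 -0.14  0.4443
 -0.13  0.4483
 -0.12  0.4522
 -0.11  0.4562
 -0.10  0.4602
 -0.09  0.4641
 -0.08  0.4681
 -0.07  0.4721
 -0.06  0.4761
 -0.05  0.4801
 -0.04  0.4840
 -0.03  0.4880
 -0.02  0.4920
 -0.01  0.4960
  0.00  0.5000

σ√T = 0.5·√0.1667 = 0.2041
ln(S/K) + (r − q + σ²/2)T = ln(412/404) + (0.07 − 0.039 + 0.5²/2)·0.1667 = 0.0196 + 0.0260 = 0.0456
d₁ = 0.0456 / 0.2041 = 0.2234 → 0.22
d₂ = d₁ − σ√T = 0.2234 − 0.2041 = 0.0193 → 0.02
exp(−qT) = exp(−0.039·0.1667) = 0.9935;  exp(−rT) = exp(−0.07·0.1667) = 0.9884
N(−d₂) = N(-0.02) = 0.4920;  N(−d₁) = N(-0.22) = 0.4129
P = 404·0.9884·0.4920 − 412·0.9935·0.4129 = 196.4623 − 169.0091 = 27.4532

$27.45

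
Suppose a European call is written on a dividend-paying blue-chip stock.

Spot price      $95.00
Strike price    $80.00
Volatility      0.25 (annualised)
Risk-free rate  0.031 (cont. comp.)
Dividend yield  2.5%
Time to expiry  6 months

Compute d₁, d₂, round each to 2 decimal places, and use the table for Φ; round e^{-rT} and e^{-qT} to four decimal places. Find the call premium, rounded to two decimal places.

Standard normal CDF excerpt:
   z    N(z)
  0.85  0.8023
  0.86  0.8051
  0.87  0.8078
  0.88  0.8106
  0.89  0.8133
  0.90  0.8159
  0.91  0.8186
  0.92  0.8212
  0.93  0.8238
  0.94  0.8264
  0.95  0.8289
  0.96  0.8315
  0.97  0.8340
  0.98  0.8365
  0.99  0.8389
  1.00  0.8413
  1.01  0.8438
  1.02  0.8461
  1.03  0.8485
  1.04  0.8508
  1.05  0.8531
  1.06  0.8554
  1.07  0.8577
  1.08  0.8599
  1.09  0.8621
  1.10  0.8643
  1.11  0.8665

$16.41

σ√T = 0.25·√0.5 = 0.1768
d₁ = [ln(95/80) + (0.031 − 0.025 + 0.25²/2)·0.5] / 0.1768 = [0.1719 + 0.0186] / 0.1768 = 1.0775 which rounds to 1.08
d₂ = d₁ − σ√T = 1.0775 − 0.1768 = 0.9007 which rounds to 0.90
e^(−qT) = e^(−0.025·0.5) = 0.9876;  e^(−rT) = e^(−0.031·0.5) = 0.9846
N(d₁) = N(1.08) = 0.8599;  N(d₂) = N(0.90) = 0.8159
C = 95·0.9876·0.8599 − 80·0.9846·0.8159 = 80.6775 − 64.2668 = 16.4107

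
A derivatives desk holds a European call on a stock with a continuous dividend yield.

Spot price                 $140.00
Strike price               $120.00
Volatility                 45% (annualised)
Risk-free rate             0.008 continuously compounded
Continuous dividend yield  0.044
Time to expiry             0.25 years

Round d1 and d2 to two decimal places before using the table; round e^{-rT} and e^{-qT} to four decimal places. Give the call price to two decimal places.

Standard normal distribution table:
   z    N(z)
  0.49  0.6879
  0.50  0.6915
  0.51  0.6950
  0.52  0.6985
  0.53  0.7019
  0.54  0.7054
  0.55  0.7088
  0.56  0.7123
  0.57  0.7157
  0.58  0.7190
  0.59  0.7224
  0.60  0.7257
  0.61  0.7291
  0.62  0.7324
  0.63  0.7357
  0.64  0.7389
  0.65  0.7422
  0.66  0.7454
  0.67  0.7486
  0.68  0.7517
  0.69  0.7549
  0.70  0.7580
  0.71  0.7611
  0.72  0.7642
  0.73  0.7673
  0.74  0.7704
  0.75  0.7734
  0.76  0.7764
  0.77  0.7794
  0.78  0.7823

$23.45

σ√T = 0.45 × 0.5000 = 0.2250
d₁ = [ln(140/120) + (0.008 − 0.044 + ½·0.45²)·0.25] / (σ√T) = (0.1542 + 0.0163) / 0.2250 = 0.7576 which rounds to 0.76
d₂ = 0.7576 − 0.2250 = 0.5326 which rounds to 0.53
exp(−qT) = exp(−0.044·0.25) = 0.9891;  exp(−rT) = exp(−0.008·0.25) = 0.9980
C = 140·0.9891·N(0.76) − 120·0.9980·N(0.53) = 140·0.9891·0.7764 − 120·0.9980·0.7019 = 107.5112 − 84.0595 = 23.4517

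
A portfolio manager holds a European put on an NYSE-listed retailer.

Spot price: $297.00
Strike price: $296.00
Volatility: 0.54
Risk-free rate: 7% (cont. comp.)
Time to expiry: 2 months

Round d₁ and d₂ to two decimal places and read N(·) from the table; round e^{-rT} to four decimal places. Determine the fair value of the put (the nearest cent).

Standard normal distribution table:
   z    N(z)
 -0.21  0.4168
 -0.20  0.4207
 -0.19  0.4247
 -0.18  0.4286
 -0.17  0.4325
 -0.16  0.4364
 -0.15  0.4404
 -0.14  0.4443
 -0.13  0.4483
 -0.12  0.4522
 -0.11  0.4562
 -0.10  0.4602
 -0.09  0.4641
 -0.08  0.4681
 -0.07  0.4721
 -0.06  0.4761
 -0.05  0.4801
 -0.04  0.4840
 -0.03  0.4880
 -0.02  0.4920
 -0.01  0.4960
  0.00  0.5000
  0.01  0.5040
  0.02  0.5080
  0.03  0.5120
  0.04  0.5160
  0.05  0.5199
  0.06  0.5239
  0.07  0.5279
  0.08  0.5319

$23.67

σ√T = 0.54 × 0.4082 = 0.2205
d₁ = [ln(297/296) + (0.07 + 0.54²/2)·0.1667] / 0.2205 = [0.0034 + 0.0360] / 0.2205 = 0.1784 which rounds to 0.18
d₂ = d₁ − σ√T = 0.1784 − 0.2205 = -0.0420 which rounds to -0.04
exp(−rT) = exp(−0.07·0.1667) = 0.9884
P = 296·0.9884·N(0.04) − 297·N(-0.18) = 296·0.9884·0.5160 − 297·0.4286 = 150.9643 − 127.2942 = 23.6701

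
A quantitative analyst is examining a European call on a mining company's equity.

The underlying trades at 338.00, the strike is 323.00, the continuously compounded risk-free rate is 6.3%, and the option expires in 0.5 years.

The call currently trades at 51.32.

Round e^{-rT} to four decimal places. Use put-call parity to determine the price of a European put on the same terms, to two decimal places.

26.31

e^(−rT) = e^(−0.063·0.5) = 0.9690
Put-call parity: C − P = S − K·e^(−rT) = 338 − 323·0.9690 = 338 − 312.9870 = 25.0130
P = C − (C − P) = 51.32 − (25.0130) = 26.3070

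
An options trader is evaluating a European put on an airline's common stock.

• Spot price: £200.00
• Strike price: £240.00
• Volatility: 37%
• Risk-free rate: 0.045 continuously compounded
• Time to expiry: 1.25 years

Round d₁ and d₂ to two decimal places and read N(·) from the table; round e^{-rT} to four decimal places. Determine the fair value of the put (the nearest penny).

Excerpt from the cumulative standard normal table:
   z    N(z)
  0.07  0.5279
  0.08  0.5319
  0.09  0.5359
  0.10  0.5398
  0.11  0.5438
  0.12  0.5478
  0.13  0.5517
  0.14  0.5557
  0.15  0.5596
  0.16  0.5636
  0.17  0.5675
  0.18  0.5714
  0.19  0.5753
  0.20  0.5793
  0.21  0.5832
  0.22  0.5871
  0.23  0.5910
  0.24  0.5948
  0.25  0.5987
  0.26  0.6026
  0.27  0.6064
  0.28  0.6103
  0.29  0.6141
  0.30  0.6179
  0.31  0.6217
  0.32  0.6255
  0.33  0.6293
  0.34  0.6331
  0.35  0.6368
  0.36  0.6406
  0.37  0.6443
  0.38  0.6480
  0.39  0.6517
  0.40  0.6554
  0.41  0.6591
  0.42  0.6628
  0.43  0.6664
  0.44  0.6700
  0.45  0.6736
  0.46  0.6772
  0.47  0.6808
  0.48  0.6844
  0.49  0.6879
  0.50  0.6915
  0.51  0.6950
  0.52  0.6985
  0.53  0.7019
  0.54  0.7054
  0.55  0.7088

σ√T = 0.37·√1.25 = 0.4137
d₁ = [ln(200/240) + (0.045 + ½·0.37²)·1.25] / (σ√T) = (-0.1823 + 0.1418) / 0.4137 = -0.0979 which rounds to -0.10
d₂ = -0.0979 − 0.4137 = -0.5116 which rounds to -0.51
exp(−rT) = exp(−0.045·1.25) = 0.9453
N(−d₂) = N(0.51) = 0.6950;  N(−d₁) = N(0.10) = 0.5398
P = 240·0.9453·0.6950 − 200·0.5398 = 157.6760 − 107.9600 = 49.7160

£49.72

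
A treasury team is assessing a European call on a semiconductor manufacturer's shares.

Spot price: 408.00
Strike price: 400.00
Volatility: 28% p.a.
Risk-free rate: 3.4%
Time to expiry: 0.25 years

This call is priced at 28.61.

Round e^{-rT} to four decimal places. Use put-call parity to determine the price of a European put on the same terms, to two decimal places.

e^(−rT) = e^(−0.034·0.25) = 0.9915
Put-call parity: C − P = S − K·e^(−rT) = 408 − 400·0.9915 = 408 − 396.6000 = 11.4000
P = C − (C − P) = 28.61 − (11.4000) = 17.2100

17.21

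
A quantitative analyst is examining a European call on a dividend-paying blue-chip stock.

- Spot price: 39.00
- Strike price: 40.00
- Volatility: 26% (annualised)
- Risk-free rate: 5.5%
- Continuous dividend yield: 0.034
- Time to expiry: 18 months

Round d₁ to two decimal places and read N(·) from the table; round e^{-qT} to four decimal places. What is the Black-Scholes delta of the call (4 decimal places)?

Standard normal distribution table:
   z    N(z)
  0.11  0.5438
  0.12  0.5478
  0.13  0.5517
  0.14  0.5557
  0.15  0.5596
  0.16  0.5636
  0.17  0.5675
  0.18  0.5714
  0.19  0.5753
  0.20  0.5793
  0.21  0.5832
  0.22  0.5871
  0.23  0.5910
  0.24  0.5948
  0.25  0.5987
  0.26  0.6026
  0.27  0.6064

0.5430

σ√T = 0.26 × 1.2247 = 0.3184
d₁ = [ln(39/40) + (0.055 − 0.034 + ½·0.26²)·1.5] / (σ√T) = (-0.0253 + 0.0822) / 0.3184 = 0.1786 ≈ 0.18
N(d₁) = N(0.18) = 0.5714
Δ_call = e^(−qT)·N(d₁) = 0.9503·0.5714 = 0.5430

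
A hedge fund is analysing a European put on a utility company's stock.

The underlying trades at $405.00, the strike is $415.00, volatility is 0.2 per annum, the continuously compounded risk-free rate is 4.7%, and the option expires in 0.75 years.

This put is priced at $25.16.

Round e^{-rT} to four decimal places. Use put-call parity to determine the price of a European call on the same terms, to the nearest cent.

$29.52

exp(−rT) = exp(−0.047·0.75) = 0.9654
Put-call parity: C − P = S − K·e^(−rT) = 405 − 415·0.9654 = 405 − 400.6410 = 4.3590
C = P + (C − P) = 25.16 + (4.3590) = 29.5190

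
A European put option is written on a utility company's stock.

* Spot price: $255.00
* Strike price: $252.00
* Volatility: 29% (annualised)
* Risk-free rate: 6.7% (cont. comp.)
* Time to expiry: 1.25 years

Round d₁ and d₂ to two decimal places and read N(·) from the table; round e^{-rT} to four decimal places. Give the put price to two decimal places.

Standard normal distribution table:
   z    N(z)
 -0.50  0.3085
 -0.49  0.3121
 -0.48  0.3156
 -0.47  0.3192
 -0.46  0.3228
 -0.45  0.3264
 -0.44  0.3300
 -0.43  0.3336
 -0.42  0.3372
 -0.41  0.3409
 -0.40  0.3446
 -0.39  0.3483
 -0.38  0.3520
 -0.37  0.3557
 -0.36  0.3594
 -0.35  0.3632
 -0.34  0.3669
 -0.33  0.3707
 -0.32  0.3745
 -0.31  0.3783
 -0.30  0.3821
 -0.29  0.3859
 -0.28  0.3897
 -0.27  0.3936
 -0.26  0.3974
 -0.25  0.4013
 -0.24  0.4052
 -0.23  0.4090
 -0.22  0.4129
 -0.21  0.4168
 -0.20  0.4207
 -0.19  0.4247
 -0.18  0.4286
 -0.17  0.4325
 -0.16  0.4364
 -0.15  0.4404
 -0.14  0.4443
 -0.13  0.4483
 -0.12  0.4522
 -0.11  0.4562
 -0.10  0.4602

$21.59

σ√T = 0.29·√1.25 = 0.3242
d₁ = [ln(255/252) + (0.067 + 0.29²/2)·1.25] / 0.3242 = [0.0118 + 0.1363] / 0.3242 = 0.4569 ≈ 0.46
d₂ = d₁ − σ√T = 0.4569 − 0.3242 = 0.1327 ≈ 0.13
e^(−rT) = e^(−0.067·1.25) = 0.9197
N(−d₂) = N(-0.13) = 0.4483;  N(−d₁) = N(-0.46) = 0.3228
P = 252·0.9197·0.4483 − 255·0.3228 = 103.9000 − 82.3140 = 21.5860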